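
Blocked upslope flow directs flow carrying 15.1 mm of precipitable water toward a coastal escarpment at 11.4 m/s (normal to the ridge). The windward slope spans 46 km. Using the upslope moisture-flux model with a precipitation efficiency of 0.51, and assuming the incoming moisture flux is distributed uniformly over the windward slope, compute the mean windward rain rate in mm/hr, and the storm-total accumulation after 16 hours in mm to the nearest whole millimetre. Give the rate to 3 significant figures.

Incoming column moisture flux per unit ridge length: F = V × PW = 11.4 × 15.1 = 172.14 mm·m/s.
Spread over the 46 km slope with efficiency ε = 0.51: R = ε·F/W = 0.51 × 172.14 / 46000 m = 1.909e-03 mm/s.
R = 1.909e-03 × 3600 = 6.87 mm/hr.
Over 16 h: total = 6.87 × 16 = 109.92 ≈ 110 mm.

R ≈ 6.87 mm/hr; total ≈ 110 mm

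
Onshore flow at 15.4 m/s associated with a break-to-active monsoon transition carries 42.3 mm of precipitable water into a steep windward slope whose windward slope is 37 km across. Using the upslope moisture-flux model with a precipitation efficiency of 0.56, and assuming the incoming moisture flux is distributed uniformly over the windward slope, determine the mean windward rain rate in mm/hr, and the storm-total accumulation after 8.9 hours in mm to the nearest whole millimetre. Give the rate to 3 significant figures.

R ≈ 35.5 mm/hr; total ≈ 316 mm

Incoming column moisture flux per unit ridge length: F = V × PW = 15.4 × 42.3 = 651.42 mm·m/s.
Spread over the 37 km slope with efficiency ε = 0.56: R = ε·F/W = 0.56 × 651.42 / 37000 m = 9.859e-03 mm/s.
R = 9.859e-03 × 3600 = 35.5 mm/hr.
Over 8.9 h: total = 35.5 × 8.9 = 315.95 ≈ 316 mm.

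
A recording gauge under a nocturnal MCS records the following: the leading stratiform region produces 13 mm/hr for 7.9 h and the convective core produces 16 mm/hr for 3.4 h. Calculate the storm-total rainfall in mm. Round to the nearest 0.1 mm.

Total = Σ Rᵢ Δtᵢ = 13 × 7.9 + 16 × 3.4
      = 102.7 + 54.4 = 157.1 mm.

total ≈ 157.1 mm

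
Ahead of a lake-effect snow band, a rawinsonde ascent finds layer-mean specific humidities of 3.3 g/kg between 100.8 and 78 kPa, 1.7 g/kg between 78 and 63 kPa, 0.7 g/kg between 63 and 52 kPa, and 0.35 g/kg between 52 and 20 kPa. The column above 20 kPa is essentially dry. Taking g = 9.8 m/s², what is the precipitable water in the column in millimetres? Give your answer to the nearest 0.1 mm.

Precipitable water is the column-integrated vapour mass per unit area: PW = (1/g) Σ q̄ Δp, with q in kg/kg and Δp in Pa (1 kg/m² of water = 1 mm).
Layer 100.8–78 kPa: Δp = 228 hPa = 22800 Pa, q̄ = 0.0033 kg/kg → 0.0033 × 22800 / 9.8 = 7.68 mm
Layer 78–63 kPa: Δp = 150 hPa = 15000 Pa, q̄ = 0.0017 kg/kg → 0.0017 × 15000 / 9.8 = 2.60 mm
Layer 63–52 kPa: Δp = 110 hPa = 11000 Pa, q̄ = 0.0007 kg/kg → 0.0007 × 11000 / 9.8 = 0.79 mm
Layer 52–20 kPa: Δp = 320 hPa = 32000 Pa, q̄ = 0.00035 kg/kg → 0.00035 × 32000 / 9.8 = 1.14 mm
PW = 7.68 + 2.60 + 0.79 + 1.14 = 12.21 ≈ 12.2 mm.

PW ≈ 12.2 mm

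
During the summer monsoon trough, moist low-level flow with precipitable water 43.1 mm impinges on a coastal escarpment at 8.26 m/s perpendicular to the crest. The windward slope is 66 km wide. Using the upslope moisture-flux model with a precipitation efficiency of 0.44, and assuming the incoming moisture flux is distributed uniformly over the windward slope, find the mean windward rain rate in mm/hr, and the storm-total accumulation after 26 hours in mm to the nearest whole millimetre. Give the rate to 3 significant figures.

Incoming column moisture flux per unit ridge length: F = V × PW = 8.26 × 43.1 = 356.006 mm·m/s.
Spread over the 66 km slope with efficiency ε = 0.44: R = ε·F/W = 0.44 × 356.006 / 66000 m = 2.373e-03 mm/s.
R = 2.373e-03 × 3600 = 8.54 mm/hr.
Over 26 h: total = 8.54 × 26 = 222.04 ≈ 222 mm.

R ≈ 8.54 mm/hr; total ≈ 222 mm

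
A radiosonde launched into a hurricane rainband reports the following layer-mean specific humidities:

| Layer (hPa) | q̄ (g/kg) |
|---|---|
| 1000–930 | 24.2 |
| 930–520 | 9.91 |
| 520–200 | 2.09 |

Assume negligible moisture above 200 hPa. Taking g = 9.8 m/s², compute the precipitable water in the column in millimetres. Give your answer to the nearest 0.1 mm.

Precipitable water is the column-integrated vapour mass per unit area: PW = (1/g) Σ q̄ Δp, with q in kg/kg and Δp in Pa (1 kg/m² of water = 1 mm).
Layer 1000–930 hPa: Δp = 70 hPa = 7000 Pa, q̄ = 0.0242 kg/kg → 0.0242 × 7000 / 9.8 = 17.29 mm
Layer 930–520 hPa: Δp = 410 hPa = 41000 Pa, q̄ = 0.00991 kg/kg → 0.00991 × 41000 / 9.8 = 41.46 mm
Layer 520–200 hPa: Δp = 320 hPa = 32000 Pa, q̄ = 0.00209 kg/kg → 0.00209 × 32000 / 9.8 = 6.82 mm
PW = 17.29 + 41.46 + 6.82 = 65.57 ≈ 65.6 mm.

PW ≈ 65.6 mm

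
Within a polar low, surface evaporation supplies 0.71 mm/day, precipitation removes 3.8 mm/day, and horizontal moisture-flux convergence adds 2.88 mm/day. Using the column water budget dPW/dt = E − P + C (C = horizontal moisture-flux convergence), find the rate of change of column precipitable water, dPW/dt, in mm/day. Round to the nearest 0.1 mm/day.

dPW/dt ≈ -0.2 mm/day

dPW/dt = E − P + C = 0.71 − 3.8 + (2.88) = -0.2 mm/day.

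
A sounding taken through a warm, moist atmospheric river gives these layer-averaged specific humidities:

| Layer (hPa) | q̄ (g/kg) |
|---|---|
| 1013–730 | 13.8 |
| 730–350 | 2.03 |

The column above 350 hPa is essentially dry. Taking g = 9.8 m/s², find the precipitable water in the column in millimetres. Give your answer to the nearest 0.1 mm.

Precipitable water is the column-integrated vapour mass per unit area: PW = (1/g) Σ q̄ Δp, with q in kg/kg and Δp in Pa (1 kg/m² of water = 1 mm).
Layer 1013–730 hPa: Δp = 283 hPa = 28300 Pa, q̄ = 0.0138 kg/kg → 0.0138 × 28300 / 9.8 = 39.85 mm
Layer 730–350 hPa: Δp = 380 hPa = 38000 Pa, q̄ = 0.00203 kg/kg → 0.00203 × 38000 / 9.8 = 7.87 mm
PW = 39.85 + 7.87 = 47.72 ≈ 47.7 mm.

PW ≈ 47.7 mm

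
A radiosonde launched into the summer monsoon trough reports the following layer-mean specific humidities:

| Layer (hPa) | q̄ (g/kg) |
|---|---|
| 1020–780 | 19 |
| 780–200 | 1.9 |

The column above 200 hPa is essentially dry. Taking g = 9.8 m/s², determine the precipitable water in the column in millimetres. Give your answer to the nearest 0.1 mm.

PW ≈ 57.8 mm

Precipitable water is the column-integrated vapour mass per unit area: PW = (1/g) Σ q̄ Δp, with q in kg/kg and Δp in Pa (1 kg/m² of water = 1 mm).
Layer 1020–780 hPa: Δp = 240 hPa = 24000 Pa, q̄ = 0.019 kg/kg → 0.019 × 24000 / 9.8 = 46.53 mm
Layer 780–200 hPa: Δp = 580 hPa = 58000 Pa, q̄ = 0.0019 kg/kg → 0.0019 × 58000 / 9.8 = 11.24 mm
PW = 46.53 + 11.24 = 57.77 ≈ 57.8 mm.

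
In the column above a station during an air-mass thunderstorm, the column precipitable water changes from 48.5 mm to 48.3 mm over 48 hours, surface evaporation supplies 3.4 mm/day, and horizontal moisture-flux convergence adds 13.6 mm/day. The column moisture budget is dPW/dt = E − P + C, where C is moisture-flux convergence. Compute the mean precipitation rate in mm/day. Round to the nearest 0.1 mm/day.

P ≈ 17.1 mm/day

dPW/dt = (48.3 − 48.5) mm / (48/24 day) = -0.100 mm/day.
P = E + C − dPW/dt = 3.4 + (13.6) − (-0.100) = 17.1 mm/day.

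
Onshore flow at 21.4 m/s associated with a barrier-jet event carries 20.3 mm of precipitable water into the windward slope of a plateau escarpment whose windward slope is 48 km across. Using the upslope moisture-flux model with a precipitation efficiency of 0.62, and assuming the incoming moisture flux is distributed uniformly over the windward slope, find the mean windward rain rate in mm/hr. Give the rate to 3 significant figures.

R ≈ 20.2 mm/hr

Incoming column moisture flux per unit ridge length: F = V × PW = 21.4 × 20.3 = 434.42 mm·m/s.
Spread over the 48 km slope with efficiency ε = 0.62: R = ε·F/W = 0.62 × 434.42 / 48000 m = 5.611e-03 mm/s.
R = 5.611e-03 × 3600 = 20.2 mm/hr.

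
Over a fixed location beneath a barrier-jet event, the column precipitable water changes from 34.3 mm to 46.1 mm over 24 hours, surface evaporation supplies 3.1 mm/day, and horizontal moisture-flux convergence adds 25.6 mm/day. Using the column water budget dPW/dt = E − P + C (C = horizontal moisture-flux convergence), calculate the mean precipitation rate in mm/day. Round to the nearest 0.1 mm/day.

dPW/dt = (46.1 − 34.3) mm / (24/24 day) = +11.800 mm/day.
P = E + C − dPW/dt = 3.1 + (25.6) − (+11.800) = 16.9 mm/day.

P ≈ 16.9 mm/day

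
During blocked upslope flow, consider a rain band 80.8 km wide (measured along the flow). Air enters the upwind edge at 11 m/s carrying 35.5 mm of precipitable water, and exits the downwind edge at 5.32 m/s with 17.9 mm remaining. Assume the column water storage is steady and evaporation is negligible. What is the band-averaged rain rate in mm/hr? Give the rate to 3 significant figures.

R ≈ 13.2 mm/hr

Column moisture flux per unit crosswind length is F = V × PW.
Inflow: F_in = 11 × 35.5 = 390.5 mm·m/s
Outflow: F_out = 5.32 × 17.9 = 95.228 mm·m/s
Steady-state rate R = (F_in − F_out)/L = (390.5 − 95.228) / 80800 m = 3.654e-03 mm/s.
R = 3.654e-03 × 3600 = 13.2 mm/hr.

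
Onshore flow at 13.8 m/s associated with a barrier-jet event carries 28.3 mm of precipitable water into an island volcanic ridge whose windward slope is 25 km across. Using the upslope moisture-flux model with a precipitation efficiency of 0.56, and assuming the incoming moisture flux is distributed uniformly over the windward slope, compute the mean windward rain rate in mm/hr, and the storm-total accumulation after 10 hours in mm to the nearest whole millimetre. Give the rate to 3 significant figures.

R ≈ 31.5 mm/hr; total ≈ 315 mm

Incoming column moisture flux per unit ridge length: F = V × PW = 13.8 × 28.3 = 390.54 mm·m/s.
Spread over the 25 km slope with efficiency ε = 0.56: R = ε·F/W = 0.56 × 390.54 / 25000 m = 8.748e-03 mm/s.
R = 8.748e-03 × 3600 = 31.5 mm/hr.
Over 10 h: total = 31.5 × 10 = 315 mm.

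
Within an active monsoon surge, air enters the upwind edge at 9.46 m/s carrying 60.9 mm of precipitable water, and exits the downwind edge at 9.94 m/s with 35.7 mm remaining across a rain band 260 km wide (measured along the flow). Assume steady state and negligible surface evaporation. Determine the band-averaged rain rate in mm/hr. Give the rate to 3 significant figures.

Column moisture flux per unit crosswind length is F = V × PW.
Inflow: F_in = 9.46 × 60.9 = 576.114 mm·m/s
Outflow: F_out = 9.94 × 35.7 = 354.858 mm·m/s
Steady-state rate R = (F_in − F_out)/L = (576.114 − 354.858) / 260000 m = 8.510e-04 mm/s.
R = 8.510e-04 × 3600 = 3.06 mm/hr.

R ≈ 3.06 mm/hr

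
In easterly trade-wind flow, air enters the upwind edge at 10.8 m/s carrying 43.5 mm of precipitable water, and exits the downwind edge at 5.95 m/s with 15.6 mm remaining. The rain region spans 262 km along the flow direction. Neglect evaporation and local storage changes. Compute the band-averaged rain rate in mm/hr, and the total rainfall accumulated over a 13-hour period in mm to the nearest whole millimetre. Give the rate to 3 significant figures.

Column moisture flux per unit crosswind length is F = V × PW.
Inflow: F_in = 10.8 × 43.5 = 469.8 mm·m/s
Outflow: F_out = 5.95 × 15.6 = 92.82 mm·m/s
Steady-state rate R = (F_in − F_out)/L = (469.8 − 92.82) / 262000 m = 1.439e-03 mm/s.
R = 1.439e-03 × 3600 = 5.18 mm/hr.
Over 13 h: total = 5.18 × 13 = 67.34 ≈ 67 mm.

R ≈ 5.18 mm/hr; total ≈ 67 mm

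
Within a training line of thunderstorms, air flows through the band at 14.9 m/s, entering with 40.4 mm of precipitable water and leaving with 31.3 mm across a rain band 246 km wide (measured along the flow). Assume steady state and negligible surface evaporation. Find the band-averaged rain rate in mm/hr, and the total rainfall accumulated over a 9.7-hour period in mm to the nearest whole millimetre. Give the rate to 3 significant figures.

R ≈ 1.98 mm/hr; total ≈ 19 mm

Column moisture flux per unit crosswind length is F = V × PW.
Inflow: F_in = 14.9 × 40.4 = 601.96 mm·m/s
Outflow: F_out = 14.9 × 31.3 = 466.37 mm·m/s
Steady-state rate R = (F_in − F_out)/L = (601.96 − 466.37) / 246000 m = 5.512e-04 mm/s.
R = 5.512e-04 × 3600 = 1.98 mm/hr.
Over 9.7 h: total = 1.98 × 9.7 = 19.206 ≈ 19 mm.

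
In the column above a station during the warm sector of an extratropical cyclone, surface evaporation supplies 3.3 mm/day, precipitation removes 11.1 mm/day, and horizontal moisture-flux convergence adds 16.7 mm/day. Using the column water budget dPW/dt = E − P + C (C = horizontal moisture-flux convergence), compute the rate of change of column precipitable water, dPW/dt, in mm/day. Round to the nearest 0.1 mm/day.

dPW/dt ≈ 8.9 mm/day

dPW/dt = E − P + C = 3.3 − 11.1 + (16.7) = 8.9 mm/day.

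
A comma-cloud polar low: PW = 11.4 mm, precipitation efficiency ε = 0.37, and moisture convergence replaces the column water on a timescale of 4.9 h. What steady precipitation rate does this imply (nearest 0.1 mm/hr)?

R ≈ 0.9 mm/hr

Each overturning extracts ε × PW = 0.37 × 11.4 = 4.218 mm.
Rate = ε·PW / τ = 4.218 / 4.9 h = 0.9 mm/hr.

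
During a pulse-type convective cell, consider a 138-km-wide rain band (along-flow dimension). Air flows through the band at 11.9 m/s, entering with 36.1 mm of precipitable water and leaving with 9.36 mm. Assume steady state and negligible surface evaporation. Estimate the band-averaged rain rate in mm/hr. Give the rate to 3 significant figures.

Column moisture flux per unit crosswind length is F = V × PW.
Inflow: F_in = 11.9 × 36.1 = 429.59 mm·m/s
Outflow: F_out = 11.9 × 9.36 = 111.384 mm·m/s
Steady-state rate R = (F_in − F_out)/L = (429.59 − 111.384) / 138000 m = 2.306e-03 mm/s.
R = 2.306e-03 × 3600 = 8.30 mm/hr.

R ≈ 8.30 mm/hr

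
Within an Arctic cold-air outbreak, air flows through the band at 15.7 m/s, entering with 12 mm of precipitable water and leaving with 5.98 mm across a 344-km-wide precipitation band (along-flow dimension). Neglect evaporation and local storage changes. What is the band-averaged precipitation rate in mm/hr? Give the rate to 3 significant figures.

Column moisture flux per unit crosswind length is F = V × PW.
Inflow: F_in = 15.7 × 12 = 188.4 mm·m/s
Outflow: F_out = 15.7 × 5.98 = 93.886 mm·m/s
Steady-state rate R = (F_in − F_out)/L = (188.4 − 93.886) / 344000 m = 2.747e-04 mm/s.
R = 2.747e-04 × 3600 = 0.989 mm/hr.

R ≈ 0.989 mm/hr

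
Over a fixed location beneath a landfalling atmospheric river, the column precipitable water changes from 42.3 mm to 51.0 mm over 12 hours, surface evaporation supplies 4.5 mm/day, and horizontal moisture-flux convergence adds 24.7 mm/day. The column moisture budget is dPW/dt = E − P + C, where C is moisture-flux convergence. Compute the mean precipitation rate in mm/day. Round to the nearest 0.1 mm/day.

P ≈ 11.8 mm/day

dPW/dt = (51.0 − 42.3) mm / (12/24 day) = +17.400 mm/day.
P = E + C − dPW/dt = 4.5 + (24.7) − (+17.400) = 11.8 mm/day.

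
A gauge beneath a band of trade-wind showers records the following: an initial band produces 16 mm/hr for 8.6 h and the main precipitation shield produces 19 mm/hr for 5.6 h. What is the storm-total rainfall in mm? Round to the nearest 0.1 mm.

total ≈ 244.0 mm

Total = Σ Rᵢ Δtᵢ = 16 × 8.6 + 19 × 5.6
      = 137.6 + 106.4 = 244.0 mm.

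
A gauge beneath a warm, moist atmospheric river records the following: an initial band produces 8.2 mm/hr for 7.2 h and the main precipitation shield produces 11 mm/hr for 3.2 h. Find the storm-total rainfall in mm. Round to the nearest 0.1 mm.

total ≈ 94.2 mm

Total = Σ Rᵢ Δtᵢ = 8.2 × 7.2 + 11 × 3.2
      = 59.04 + 35.2 = 94.2 mm.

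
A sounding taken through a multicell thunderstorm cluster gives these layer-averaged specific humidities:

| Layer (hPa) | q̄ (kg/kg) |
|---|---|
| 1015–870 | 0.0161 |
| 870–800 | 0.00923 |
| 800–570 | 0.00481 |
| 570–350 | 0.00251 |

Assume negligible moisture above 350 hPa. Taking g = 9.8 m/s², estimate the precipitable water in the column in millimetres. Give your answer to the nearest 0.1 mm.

Precipitable water is the column-integrated vapour mass per unit area: PW = (1/g) Σ q̄ Δp, with q in kg/kg and Δp in Pa (1 kg/m² of water = 1 mm).
Layer 1015–870 hPa: Δp = 145 hPa = 14500 Pa, q̄ = 0.0161 kg/kg → 0.0161 × 14500 / 9.8 = 23.82 mm
Layer 870–800 hPa: Δp = 70 hPa = 7000 Pa, q̄ = 0.00923 kg/kg → 0.00923 × 7000 / 9.8 = 6.59 mm
Layer 800–570 hPa: Δp = 230 hPa = 23000 Pa, q̄ = 0.00481 kg/kg → 0.00481 × 23000 / 9.8 = 11.29 mm
Layer 570–350 hPa: Δp = 220 hPa = 22000 Pa, q̄ = 0.00251 kg/kg → 0.00251 × 22000 / 9.8 = 5.63 mm
PW = 23.82 + 6.59 + 11.29 + 5.63 = 47.33 ≈ 47.3 mm.

PW ≈ 47.3 mm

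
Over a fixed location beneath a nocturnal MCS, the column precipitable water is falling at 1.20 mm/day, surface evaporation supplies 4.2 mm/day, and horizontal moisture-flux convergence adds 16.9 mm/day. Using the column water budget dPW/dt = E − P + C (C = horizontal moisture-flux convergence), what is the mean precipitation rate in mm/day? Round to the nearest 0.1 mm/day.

P ≈ 22.3 mm/day

dPW/dt = -1.20 mm/day.
P = E + C − dPW/dt = 4.2 + (16.9) − (-1.20) = 22.3 mm/day.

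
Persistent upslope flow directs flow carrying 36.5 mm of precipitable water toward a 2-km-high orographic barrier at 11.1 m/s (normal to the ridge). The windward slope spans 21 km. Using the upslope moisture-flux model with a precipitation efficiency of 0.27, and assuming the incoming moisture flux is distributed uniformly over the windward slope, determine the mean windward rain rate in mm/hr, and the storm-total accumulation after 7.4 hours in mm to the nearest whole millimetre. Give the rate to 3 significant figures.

R ≈ 18.8 mm/hr; total ≈ 139 mm

Incoming column moisture flux per unit ridge length: F = V × PW = 11.1 × 36.5 = 405.15 mm·m/s.
Spread over the 21 km slope with efficiency ε = 0.27: R = ε·F/W = 0.27 × 405.15 / 21000 m = 5.209e-03 mm/s.
R = 5.209e-03 × 3600 = 18.8 mm/hr.
Over 7.4 h: total = 18.8 × 7.4 = 139.12 ≈ 139 mm.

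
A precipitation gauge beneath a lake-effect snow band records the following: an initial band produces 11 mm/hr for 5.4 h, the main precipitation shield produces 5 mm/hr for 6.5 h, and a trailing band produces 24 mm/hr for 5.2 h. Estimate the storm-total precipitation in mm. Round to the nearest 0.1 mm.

total ≈ 216.7 mm

Total = Σ Rᵢ Δtᵢ = 11 × 5.4 + 5 × 6.5 + 24 × 5.2
      = 59.4 + 32.5 + 124.8 = 216.7 mm.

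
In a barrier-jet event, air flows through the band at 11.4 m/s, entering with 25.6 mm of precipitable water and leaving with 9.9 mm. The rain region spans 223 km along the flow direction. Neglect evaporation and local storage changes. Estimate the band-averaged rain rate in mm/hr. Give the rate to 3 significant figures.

Column moisture flux per unit crosswind length is F = V × PW.
Inflow: F_in = 11.4 × 25.6 = 291.84 mm·m/s
Outflow: F_out = 11.4 × 9.9 = 112.86 mm·m/s
Steady-state rate R = (F_in − F_out)/L = (291.84 − 112.86) / 223000 m = 8.026e-04 mm/s.
R = 8.026e-04 × 3600 = 2.89 mm/hr.

R ≈ 2.89 mm/hr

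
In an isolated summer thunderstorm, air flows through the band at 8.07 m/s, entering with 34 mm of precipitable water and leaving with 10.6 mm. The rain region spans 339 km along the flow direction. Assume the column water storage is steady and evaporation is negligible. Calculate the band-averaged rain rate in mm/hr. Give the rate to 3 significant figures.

R ≈ 2.01 mm/hr

Column moisture flux per unit crosswind length is F = V × PW.
Inflow: F_in = 8.07 × 34 = 274.38 mm·m/s
Outflow: F_out = 8.07 × 10.6 = 85.542 mm·m/s
Steady-state rate R = (F_in − F_out)/L = (274.38 − 85.542) / 339000 m = 5.570e-04 mm/s.
R = 5.570e-04 × 3600 = 2.01 mm/hr.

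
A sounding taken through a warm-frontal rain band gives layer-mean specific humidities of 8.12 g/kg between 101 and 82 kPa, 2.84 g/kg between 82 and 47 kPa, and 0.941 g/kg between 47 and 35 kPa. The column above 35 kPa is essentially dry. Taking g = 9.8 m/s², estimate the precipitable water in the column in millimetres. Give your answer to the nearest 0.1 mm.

Precipitable water is the column-integrated vapour mass per unit area: PW = (1/g) Σ q̄ Δp, with q in kg/kg and Δp in Pa (1 kg/m² of water = 1 mm).
Layer 101–82 kPa: Δp = 190 hPa = 19000 Pa, q̄ = 0.00812 kg/kg → 0.00812 × 19000 / 9.8 = 15.74 mm
Layer 82–47 kPa: Δp = 350 hPa = 35000 Pa, q̄ = 0.00284 kg/kg → 0.00284 × 35000 / 9.8 = 10.14 mm
Layer 47–35 kPa: Δp = 120 hPa = 12000 Pa, q̄ = 0.000941 kg/kg → 0.000941 × 12000 / 9.8 = 1.15 mm
PW = 15.74 + 10.14 + 1.15 = 27.03 ≈ 27.0 mm.

PW ≈ 27.0 mm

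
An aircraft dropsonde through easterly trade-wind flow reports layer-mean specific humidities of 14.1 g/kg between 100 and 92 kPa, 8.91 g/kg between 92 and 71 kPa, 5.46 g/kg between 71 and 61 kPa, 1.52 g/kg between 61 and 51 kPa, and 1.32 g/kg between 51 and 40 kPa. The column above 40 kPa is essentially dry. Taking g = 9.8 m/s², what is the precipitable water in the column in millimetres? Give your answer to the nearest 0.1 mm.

PW ≈ 39.2 mm

Precipitable water is the column-integrated vapour mass per unit area: PW = (1/g) Σ q̄ Δp, with q in kg/kg and Δp in Pa (1 kg/m² of water = 1 mm).
Layer 100–92 kPa: Δp = 80 hPa = 8000 Pa, q̄ = 0.0141 kg/kg → 0.0141 × 8000 / 9.8 = 11.51 mm
Layer 92–71 kPa: Δp = 210 hPa = 21000 Pa, q̄ = 0.00891 kg/kg → 0.00891 × 21000 / 9.8 = 19.09 mm
Layer 71–61 kPa: Δp = 100 hPa = 10000 Pa, q̄ = 0.00546 kg/kg → 0.00546 × 10000 / 9.8 = 5.57 mm
Layer 61–51 kPa: Δp = 100 hPa = 10000 Pa, q̄ = 0.00152 kg/kg → 0.00152 × 10000 / 9.8 = 1.55 mm
Layer 51–40 kPa: Δp = 110 hPa = 11000 Pa, q̄ = 0.00132 kg/kg → 0.00132 × 11000 / 9.8 = 1.48 mm
PW = 11.51 + 19.09 + 5.57 + 1.55 + 1.48 = 39.20 ≈ 39.2 mm.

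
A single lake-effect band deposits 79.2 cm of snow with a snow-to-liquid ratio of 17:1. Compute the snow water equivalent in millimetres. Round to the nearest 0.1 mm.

SWE ≈ 46.6 mm

SWE = snow depth / ratio = 79.2 cm / 17 = 4.659 cm = 46.6 mm.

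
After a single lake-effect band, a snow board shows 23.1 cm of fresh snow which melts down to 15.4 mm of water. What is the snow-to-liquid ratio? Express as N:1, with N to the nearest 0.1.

ratio ≈ 15.0

Ratio = snow depth / SWE = 231 mm / 15.4 mm = 15.0, i.e. 15.0:1.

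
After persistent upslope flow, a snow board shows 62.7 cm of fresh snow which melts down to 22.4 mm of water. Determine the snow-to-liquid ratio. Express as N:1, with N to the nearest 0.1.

ratio ≈ 28.0

Ratio = snow depth / SWE = 627 mm / 22.4 mm = 28.0, i.e. 28.0:1.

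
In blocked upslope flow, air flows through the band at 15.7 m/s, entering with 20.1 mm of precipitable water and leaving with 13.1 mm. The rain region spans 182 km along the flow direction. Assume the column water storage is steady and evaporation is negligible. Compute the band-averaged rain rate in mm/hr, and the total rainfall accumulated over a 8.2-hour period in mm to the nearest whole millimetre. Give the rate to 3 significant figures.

R ≈ 2.17 mm/hr; total ≈ 18 mm

Column moisture flux per unit crosswind length is F = V × PW.
Inflow: F_in = 15.7 × 20.1 = 315.57 mm·m/s
Outflow: F_out = 15.7 × 13.1 = 205.67 mm·m/s
Steady-state rate R = (F_in − F_out)/L = (315.57 − 205.67) / 182000 m = 6.038e-04 mm/s.
R = 6.038e-04 × 3600 = 2.17 mm/hr.
Over 8.2 h: total = 2.17 × 8.2 = 17.794 ≈ 18 mm.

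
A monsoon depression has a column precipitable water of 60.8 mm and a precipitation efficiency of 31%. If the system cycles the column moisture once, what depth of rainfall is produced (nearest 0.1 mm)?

rainfall ≈ 18.8 mm

Rainfall = ε × PW = 0.31 × 60.8 = 18.8 mm.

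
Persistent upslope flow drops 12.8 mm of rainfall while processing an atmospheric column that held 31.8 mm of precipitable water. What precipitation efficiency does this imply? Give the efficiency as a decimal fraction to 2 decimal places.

ε ≈ 0.40

ε = rainfall / PW = 12.8 / 31.8 = 0.40.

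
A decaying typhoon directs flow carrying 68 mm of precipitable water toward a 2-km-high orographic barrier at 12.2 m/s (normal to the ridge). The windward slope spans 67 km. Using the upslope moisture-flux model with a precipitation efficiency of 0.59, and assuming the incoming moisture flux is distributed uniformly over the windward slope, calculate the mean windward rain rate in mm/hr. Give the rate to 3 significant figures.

Incoming column moisture flux per unit ridge length: F = V × PW = 12.2 × 68 = 829.6 mm·m/s.
Spread over the 67 km slope with efficiency ε = 0.59: R = ε·F/W = 0.59 × 829.6 / 67000 m = 7.305e-03 mm/s.
R = 7.305e-03 × 3600 = 26.3 mm/hr.

R ≈ 26.3 mm/hr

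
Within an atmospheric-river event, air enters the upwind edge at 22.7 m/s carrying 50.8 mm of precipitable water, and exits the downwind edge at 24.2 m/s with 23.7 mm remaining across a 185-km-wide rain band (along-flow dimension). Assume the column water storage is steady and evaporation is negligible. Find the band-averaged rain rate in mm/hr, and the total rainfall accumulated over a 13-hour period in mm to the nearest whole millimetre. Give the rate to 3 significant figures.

R ≈ 11.3 mm/hr; total ≈ 147 mm

Column moisture flux per unit crosswind length is F = V × PW.
Inflow: F_in = 22.7 × 50.8 = 1153.16 mm·m/s
Outflow: F_out = 24.2 × 23.7 = 573.54 mm·m/s
Steady-state rate R = (F_in − F_out)/L = (1153.16 − 573.54) / 185000 m = 3.133e-03 mm/s.
R = 3.133e-03 × 3600 = 11.3 mm/hr.
Over 13 h: total = 11.3 × 13 = 146.9 ≈ 147 mm.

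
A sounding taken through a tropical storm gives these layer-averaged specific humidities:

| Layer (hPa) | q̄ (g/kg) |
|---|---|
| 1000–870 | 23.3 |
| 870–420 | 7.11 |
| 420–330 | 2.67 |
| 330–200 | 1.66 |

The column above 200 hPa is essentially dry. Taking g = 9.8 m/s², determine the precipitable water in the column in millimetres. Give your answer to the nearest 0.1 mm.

PW ≈ 68.2 mm

Precipitable water is the column-integrated vapour mass per unit area: PW = (1/g) Σ q̄ Δp, with q in kg/kg and Δp in Pa (1 kg/m² of water = 1 mm).
Layer 1000–870 hPa: Δp = 130 hPa = 13000 Pa, q̄ = 0.0233 kg/kg → 0.0233 × 13000 / 9.8 = 30.91 mm
Layer 870–420 hPa: Δp = 450 hPa = 45000 Pa, q̄ = 0.00711 kg/kg → 0.00711 × 45000 / 9.8 = 32.65 mm
Layer 420–330 hPa: Δp = 90 hPa = 9000 Pa, q̄ = 0.00267 kg/kg → 0.00267 × 9000 / 9.8 = 2.45 mm
Layer 330–200 hPa: Δp = 130 hPa = 13000 Pa, q̄ = 0.00166 kg/kg → 0.00166 × 13000 / 9.8 = 2.20 mm
PW = 30.91 + 32.65 + 2.45 + 2.20 = 68.21 ≈ 68.2 mm.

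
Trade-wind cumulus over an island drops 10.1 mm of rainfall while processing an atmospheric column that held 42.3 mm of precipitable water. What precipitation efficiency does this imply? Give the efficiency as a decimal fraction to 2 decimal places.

ε = rainfall / PW = 10.1 / 42.3 = 0.24.

ε ≈ 0.24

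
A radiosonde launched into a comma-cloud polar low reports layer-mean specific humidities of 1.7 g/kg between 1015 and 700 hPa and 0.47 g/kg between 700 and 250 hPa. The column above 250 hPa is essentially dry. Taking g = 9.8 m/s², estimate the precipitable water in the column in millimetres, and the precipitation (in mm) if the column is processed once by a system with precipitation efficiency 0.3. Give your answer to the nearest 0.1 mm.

Precipitable water is the column-integrated vapour mass per unit area: PW = (1/g) Σ q̄ Δp, with q in kg/kg and Δp in Pa (1 kg/m² of water = 1 mm).
Layer 1015–700 hPa: Δp = 315 hPa = 31500 Pa, q̄ = 0.0017 kg/kg → 0.0017 × 31500 / 9.8 = 5.46 mm
Layer 700–250 hPa: Δp = 450 hPa = 45000 Pa, q̄ = 0.00047 kg/kg → 0.00047 × 45000 / 9.8 = 2.16 mm
PW = 5.46 + 2.16 = 7.62 ≈ 7.6 mm.
Precipitation = ε × PW = 0.3 × 7.6 = 2.3 mm.

PW ≈ 7.6 mm; precipitation ≈ 2.3 mm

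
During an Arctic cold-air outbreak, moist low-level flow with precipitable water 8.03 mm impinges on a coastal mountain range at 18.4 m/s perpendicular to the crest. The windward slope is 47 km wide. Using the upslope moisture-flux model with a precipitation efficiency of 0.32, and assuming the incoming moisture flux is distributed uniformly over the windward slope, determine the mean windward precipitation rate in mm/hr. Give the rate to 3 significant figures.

R ≈ 3.62 mm/hr

Incoming column moisture flux per unit ridge length: F = V × PW = 18.4 × 8.03 = 147.752 mm·m/s.
Spread over the 47 km slope with efficiency ε = 0.32: R = ε·F/W = 0.32 × 147.752 / 47000 m = 1.006e-03 mm/s.
R = 1.006e-03 × 3600 = 3.62 mm/hr.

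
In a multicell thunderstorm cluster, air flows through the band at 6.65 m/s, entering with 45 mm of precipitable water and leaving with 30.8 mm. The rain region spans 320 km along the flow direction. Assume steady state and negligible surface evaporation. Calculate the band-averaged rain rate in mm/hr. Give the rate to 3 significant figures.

R ≈ 1.06 mm/hr

Column moisture flux per unit crosswind length is F = V × PW.
Inflow: F_in = 6.65 × 45 = 299.25 mm·m/s
Outflow: F_out = 6.65 × 30.8 = 204.82 mm·m/s
Steady-state rate R = (F_in − F_out)/L = (299.25 − 204.82) / 320000 m = 2.951e-04 mm/s.
R = 2.951e-04 × 3600 = 1.06 mm/hr.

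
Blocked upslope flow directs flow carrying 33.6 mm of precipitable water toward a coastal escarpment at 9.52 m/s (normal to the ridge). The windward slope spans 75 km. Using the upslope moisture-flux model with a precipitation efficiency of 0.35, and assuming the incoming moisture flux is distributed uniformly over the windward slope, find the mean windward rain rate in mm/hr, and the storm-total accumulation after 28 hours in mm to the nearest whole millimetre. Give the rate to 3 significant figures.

Incoming column moisture flux per unit ridge length: F = V × PW = 9.52 × 33.6 = 319.872 mm·m/s.
Spread over the 75 km slope with efficiency ε = 0.35: R = ε·F/W = 0.35 × 319.872 / 75000 m = 1.493e-03 mm/s.
R = 1.493e-03 × 3600 = 5.37 mm/hr.
Over 28 h: total = 5.37 × 28 = 150.36 ≈ 150 mm.

R ≈ 5.37 mm/hr; total ≈ 150 mm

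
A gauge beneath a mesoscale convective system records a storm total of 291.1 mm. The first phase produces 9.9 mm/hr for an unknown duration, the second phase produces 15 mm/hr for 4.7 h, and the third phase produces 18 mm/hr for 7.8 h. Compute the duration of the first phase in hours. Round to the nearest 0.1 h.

duration ≈ 8.1 h

Known phases: 15 × 4.7 + 18 × 7.8 = 70.5 + 140.4 = 210.9 mm.
Remaining depth = 291.1 − 210.9 = 80.2 mm.
Duration = 80.2 / 9.9 = 8.1 h.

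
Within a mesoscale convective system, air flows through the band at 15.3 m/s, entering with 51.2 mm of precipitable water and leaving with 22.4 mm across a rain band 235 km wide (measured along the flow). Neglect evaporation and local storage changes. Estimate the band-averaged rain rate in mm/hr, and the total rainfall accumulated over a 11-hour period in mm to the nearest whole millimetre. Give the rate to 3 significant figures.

R ≈ 6.75 mm/hr; total ≈ 74 mm

Column moisture flux per unit crosswind length is F = V × PW.
Inflow: F_in = 15.3 × 51.2 = 783.36 mm·m/s
Outflow: F_out = 15.3 × 22.4 = 342.72 mm·m/s
Steady-state rate R = (F_in − F_out)/L = (783.36 − 342.72) / 235000 m = 1.875e-03 mm/s.
R = 1.875e-03 × 3600 = 6.75 mm/hr.
Over 11 h: total = 6.75 × 11 = 74.25 ≈ 74 mm.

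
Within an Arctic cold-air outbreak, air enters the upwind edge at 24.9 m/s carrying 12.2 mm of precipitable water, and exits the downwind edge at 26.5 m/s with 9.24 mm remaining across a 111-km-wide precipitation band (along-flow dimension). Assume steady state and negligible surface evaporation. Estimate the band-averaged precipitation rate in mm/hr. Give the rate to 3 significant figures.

Column moisture flux per unit crosswind length is F = V × PW.
Inflow: F_in = 24.9 × 12.2 = 303.78 mm·m/s
Outflow: F_out = 26.5 × 9.24 = 244.86 mm·m/s
Steady-state rate R = (F_in − F_out)/L = (303.78 − 244.86) / 111000 m = 5.308e-04 mm/s.
R = 5.308e-04 × 3600 = 1.91 mm/hr.

R ≈ 1.91 mm/hr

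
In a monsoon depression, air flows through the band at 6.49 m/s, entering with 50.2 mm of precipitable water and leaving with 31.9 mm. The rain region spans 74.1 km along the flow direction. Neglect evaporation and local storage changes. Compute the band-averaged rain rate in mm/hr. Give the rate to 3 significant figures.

R ≈ 5.77 mm/hr

Column moisture flux per unit crosswind length is F = V × PW.
Inflow: F_in = 6.49 × 50.2 = 325.798 mm·m/s
Outflow: F_out = 6.49 × 31.9 = 207.031 mm·m/s
Steady-state rate R = (F_in − F_out)/L = (325.798 − 207.031) / 74100 m = 1.603e-03 mm/s.
R = 1.603e-03 × 3600 = 5.77 mm/hr.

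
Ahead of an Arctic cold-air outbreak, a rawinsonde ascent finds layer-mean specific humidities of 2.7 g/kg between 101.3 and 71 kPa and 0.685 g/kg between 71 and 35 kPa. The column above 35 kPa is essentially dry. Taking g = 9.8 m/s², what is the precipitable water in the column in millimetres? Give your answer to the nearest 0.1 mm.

PW ≈ 10.9 mm

Precipitable water is the column-integrated vapour mass per unit area: PW = (1/g) Σ q̄ Δp, with q in kg/kg and Δp in Pa (1 kg/m² of water = 1 mm).
Layer 101.3–71 kPa: Δp = 303 hPa = 30300 Pa, q̄ = 0.0027 kg/kg → 0.0027 × 30300 / 9.8 = 8.35 mm
Layer 71–35 kPa: Δp = 360 hPa = 36000 Pa, q̄ = 0.000685 kg/kg → 0.000685 × 36000 / 9.8 = 2.52 mm
PW = 8.35 + 2.52 = 10.87 ≈ 10.9 mm.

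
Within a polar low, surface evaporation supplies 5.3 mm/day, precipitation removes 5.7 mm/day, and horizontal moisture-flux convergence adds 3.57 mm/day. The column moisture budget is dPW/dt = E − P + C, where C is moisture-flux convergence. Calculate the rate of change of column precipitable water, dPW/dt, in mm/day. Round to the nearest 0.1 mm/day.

dPW/dt = E − P + C = 5.3 − 5.7 + (3.57) = 3.2 mm/day.

dPW/dt ≈ 3.2 mm/day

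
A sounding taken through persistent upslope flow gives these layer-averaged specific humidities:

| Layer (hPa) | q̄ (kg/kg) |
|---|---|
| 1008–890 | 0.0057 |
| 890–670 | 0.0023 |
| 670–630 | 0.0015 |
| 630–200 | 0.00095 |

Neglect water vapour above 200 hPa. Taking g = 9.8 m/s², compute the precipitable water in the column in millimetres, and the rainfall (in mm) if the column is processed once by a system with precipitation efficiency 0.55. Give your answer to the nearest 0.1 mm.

Precipitable water is the column-integrated vapour mass per unit area: PW = (1/g) Σ q̄ Δp, with q in kg/kg and Δp in Pa (1 kg/m² of water = 1 mm).
Layer 1008–890 hPa: Δp = 118 hPa = 11800 Pa, q̄ = 0.0057 kg/kg → 0.0057 × 11800 / 9.8 = 6.86 mm
Layer 890–670 hPa: Δp = 220 hPa = 22000 Pa, q̄ = 0.0023 kg/kg → 0.0023 × 22000 / 9.8 = 5.16 mm
Layer 670–630 hPa: Δp = 40 hPa = 4000 Pa, q̄ = 0.0015 kg/kg → 0.0015 × 4000 / 9.8 = 0.61 mm
Layer 630–200 hPa: Δp = 430 hPa = 43000 Pa, q̄ = 0.00095 kg/kg → 0.00095 × 43000 / 9.8 = 4.17 mm
PW = 6.86 + 5.16 + 0.61 + 4.17 = 16.80 ≈ 16.8 mm.
Rainfall = ε × PW = 0.55 × 16.8 = 9.2 mm.

PW ≈ 16.8 mm; rainfall ≈ 9.2 mm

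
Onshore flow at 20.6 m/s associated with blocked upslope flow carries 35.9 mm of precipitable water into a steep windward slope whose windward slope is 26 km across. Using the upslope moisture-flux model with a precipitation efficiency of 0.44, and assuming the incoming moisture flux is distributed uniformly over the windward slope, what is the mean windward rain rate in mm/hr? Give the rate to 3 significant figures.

Incoming column moisture flux per unit ridge length: F = V × PW = 20.6 × 35.9 = 739.54 mm·m/s.
Spread over the 26 km slope with efficiency ε = 0.44: R = ε·F/W = 0.44 × 739.54 / 26000 m = 1.252e-02 mm/s.
R = 1.252e-02 × 3600 = 45.1 mm/hr.

R ≈ 45.1 mm/hr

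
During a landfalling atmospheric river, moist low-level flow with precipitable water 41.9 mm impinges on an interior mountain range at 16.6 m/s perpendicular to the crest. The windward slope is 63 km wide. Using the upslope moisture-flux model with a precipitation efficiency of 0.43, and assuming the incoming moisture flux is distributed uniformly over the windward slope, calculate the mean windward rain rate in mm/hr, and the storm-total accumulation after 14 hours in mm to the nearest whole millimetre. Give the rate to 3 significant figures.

Incoming column moisture flux per unit ridge length: F = V × PW = 16.6 × 41.9 = 695.54 mm·m/s.
Spread over the 63 km slope with efficiency ε = 0.43: R = ε·F/W = 0.43 × 695.54 / 63000 m = 4.747e-03 mm/s.
R = 4.747e-03 × 3600 = 17.1 mm/hr.
Over 14 h: total = 17.1 × 14 = 239.4 ≈ 239 mm.

R ≈ 17.1 mm/hr; total ≈ 239 mm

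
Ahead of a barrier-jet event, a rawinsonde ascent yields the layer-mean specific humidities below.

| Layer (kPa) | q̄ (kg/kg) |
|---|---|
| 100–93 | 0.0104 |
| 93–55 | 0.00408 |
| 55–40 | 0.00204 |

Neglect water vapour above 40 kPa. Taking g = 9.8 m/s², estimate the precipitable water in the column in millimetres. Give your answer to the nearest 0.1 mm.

Precipitable water is the column-integrated vapour mass per unit area: PW = (1/g) Σ q̄ Δp, with q in kg/kg and Δp in Pa (1 kg/m² of water = 1 mm).
Layer 100–93 kPa: Δp = 70 hPa = 7000 Pa, q̄ = 0.0104 kg/kg → 0.0104 × 7000 / 9.8 = 7.43 mm
Layer 93–55 kPa: Δp = 380 hPa = 38000 Pa, q̄ = 0.00408 kg/kg → 0.00408 × 38000 / 9.8 = 15.82 mm
Layer 55–40 kPa: Δp = 150 hPa = 15000 Pa, q̄ = 0.00204 kg/kg → 0.00204 × 15000 / 9.8 = 3.12 mm
PW = 7.43 + 15.82 + 3.12 = 26.37 ≈ 26.4 mm.

PW ≈ 26.4 mm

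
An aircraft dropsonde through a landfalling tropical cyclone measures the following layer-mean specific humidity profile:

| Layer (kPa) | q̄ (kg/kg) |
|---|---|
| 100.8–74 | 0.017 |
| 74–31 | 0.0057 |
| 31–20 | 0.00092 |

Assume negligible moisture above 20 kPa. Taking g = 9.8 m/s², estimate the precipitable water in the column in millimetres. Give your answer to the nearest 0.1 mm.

PW ≈ 72.5 mm

Precipitable water is the column-integrated vapour mass per unit area: PW = (1/g) Σ q̄ Δp, with q in kg/kg and Δp in Pa (1 kg/m² of water = 1 mm).
Layer 100.8–74 kPa: Δp = 268 hPa = 26800 Pa, q̄ = 0.017 kg/kg → 0.017 × 26800 / 9.8 = 46.49 mm
Layer 74–31 kPa: Δp = 430 hPa = 43000 Pa, q̄ = 0.0057 kg/kg → 0.0057 × 43000 / 9.8 = 25.01 mm
Layer 31–20 kPa: Δp = 110 hPa = 11000 Pa, q̄ = 0.00092 kg/kg → 0.00092 × 11000 / 9.8 = 1.03 mm
PW = 46.49 + 25.01 + 1.03 = 72.53 ≈ 72.5 mm.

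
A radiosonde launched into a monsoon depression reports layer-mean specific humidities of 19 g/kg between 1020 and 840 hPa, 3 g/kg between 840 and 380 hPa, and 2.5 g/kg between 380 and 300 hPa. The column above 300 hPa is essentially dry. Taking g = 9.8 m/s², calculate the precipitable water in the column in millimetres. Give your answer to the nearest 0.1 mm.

PW ≈ 51.0 mm

Precipitable water is the column-integrated vapour mass per unit area: PW = (1/g) Σ q̄ Δp, with q in kg/kg and Δp in Pa (1 kg/m² of water = 1 mm).
Layer 1020–840 hPa: Δp = 180 hPa = 18000 Pa, q̄ = 0.019 kg/kg → 0.019 × 18000 / 9.8 = 34.90 mm
Layer 840–380 hPa: Δp = 460 hPa = 46000 Pa, q̄ = 0.003 kg/kg → 0.003 × 46000 / 9.8 = 14.08 mm
Layer 380–300 hPa: Δp = 80 hPa = 8000 Pa, q̄ = 0.0025 kg/kg → 0.0025 × 8000 / 9.8 = 2.04 mm
PW = 34.90 + 14.08 + 2.04 = 51.02 ≈ 51.0 mm.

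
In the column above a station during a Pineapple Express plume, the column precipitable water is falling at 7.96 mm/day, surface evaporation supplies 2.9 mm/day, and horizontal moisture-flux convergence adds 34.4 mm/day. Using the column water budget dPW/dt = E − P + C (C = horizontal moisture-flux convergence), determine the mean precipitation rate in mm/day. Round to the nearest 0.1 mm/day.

P ≈ 45.3 mm/day

dPW/dt = -7.96 mm/day.
P = E + C − dPW/dt = 2.9 + (34.4) − (-7.96) = 45.3 mm/day.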